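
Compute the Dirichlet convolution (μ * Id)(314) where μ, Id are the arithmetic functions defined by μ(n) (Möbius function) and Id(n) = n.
(μ * Id)(314) = 156

Divisors of 314: [1, 2, 157, 314]. For each d | 314:
  d = 1: μ(1) · Id(314/1) = 1 · 314 = 314
  d = 2: μ(2) · Id(314/2) = -1 · 157 = -157
  d = 157: μ(157) · Id(314/157) = -1 · 2 = -2
  d = 314: μ(314) · Id(314/314) = 1 · 1 = 1
Summing: (μ * Id)(314) = 314 + -157 + -2 + 1 = 156.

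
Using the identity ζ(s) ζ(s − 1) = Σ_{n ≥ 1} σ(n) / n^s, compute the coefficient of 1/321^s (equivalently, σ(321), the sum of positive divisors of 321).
σ(321) = 432

In the product (Σ m^0/m^s)(Σ k / k^s) = Σ (Σ_{d | n} d) / n^s, the coefficient of 1/n^s is σ(n) = Σ_{d | n} d. For n = 321, divisors are [1, 3, 107, 321]; summing: σ(321) = 432.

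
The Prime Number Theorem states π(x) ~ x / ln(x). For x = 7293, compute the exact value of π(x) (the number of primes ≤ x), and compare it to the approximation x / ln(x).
π(7293) = 929;  x/ln(x) ≈ 819.93;  relative error ≈ 11.74%.

Directly count primes up to 7293: π(7293) = 929. The PNT approximation gives 7293/ln(7293) ≈ 7293/8.89467 ≈ 819.93. Relative error (π(x) − x/ln(x)) / π(x) ≈ 11.74%; the approximation is known to undercount slightly (Li(x) is a better estimate).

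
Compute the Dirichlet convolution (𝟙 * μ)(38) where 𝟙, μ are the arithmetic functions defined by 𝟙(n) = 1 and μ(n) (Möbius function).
(𝟙 * μ)(38) = 0

Divisors of 38: [1, 2, 19, 38]. For each d | 38:
  d = 1: 𝟙(1) · μ(38/1) = 1 · 1 = 1
  d = 2: 𝟙(2) · μ(38/2) = 1 · -1 = -1
  d = 19: 𝟙(19) · μ(38/19) = 1 · -1 = -1
  d = 38: 𝟙(38) · μ(38/38) = 1 · 1 = 1
Summing: (𝟙 * μ)(38) = 1 + -1 + -1 + 1 = 0.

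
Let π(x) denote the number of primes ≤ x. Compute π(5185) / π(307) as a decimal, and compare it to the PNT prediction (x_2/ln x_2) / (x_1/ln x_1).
π(5185)/π(307) = 690/63 ≈ 10.9524;  PNT prediction ≈ 11.3079.

π(307) = 63 and π(5185) = 690, so π(5185)/π(307) ≈ 10.9524. The PNT-predicted ratio is (5185/ln(5185)) / (307/ln(307)) ≈ 11.3079. The two agree to within a few percent, as expected.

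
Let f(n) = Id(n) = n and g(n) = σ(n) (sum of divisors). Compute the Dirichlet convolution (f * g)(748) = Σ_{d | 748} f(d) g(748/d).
(Id * σ)(748) = 13685

Divisors of 748: [1, 2, 4, 11, 17, 22, 34, 44, 68, 187, 374, 748]. For each d | 748:
  d = 1: Id(1) · σ(748/1) = 1 · 1512 = 1512
  d = 2: Id(2) · σ(748/2) = 2 · 648 = 1296
  d = 4: Id(4) · σ(748/4) = 4 · 216 = 864
  d = 11: Id(11) · σ(748/11) = 11 · 126 = 1386
  d = 17: Id(17) · σ(748/17) = 17 · 84 = 1428
  d = 22: Id(22) · σ(748/22) = 22 · 54 = 1188
  d = 34: Id(34) · σ(748/34) = 34 · 36 = 1224
  d = 44: Id(44) · σ(748/44) = 44 · 18 = 792
  d = 68: Id(68) · σ(748/68) = 68 · 12 = 816
  d = 187: Id(187) · σ(748/187) = 187 · 7 = 1309
  d = 374: Id(374) · σ(748/374) = 374 · 3 = 1122
  d = 748: Id(748) · σ(748/748) = 748 · 1 = 748
Summing: (Id * σ)(748) = 1512 + 1296 + 864 + 1386 + 1428 + 1188 + 1224 + 792 + 816 + 1309 + 1122 + 748 = 13685.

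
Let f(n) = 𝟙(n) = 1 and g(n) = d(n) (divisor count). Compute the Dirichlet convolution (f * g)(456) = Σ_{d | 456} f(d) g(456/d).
(𝟙 * d)(456) = 90

Divisors of 456: [1, 2, 3, 4, 6, 8, 12, 19, 24, 38, 57, 76, 114, 152, 228, 456]. For each d | 456:
  d = 1: 𝟙(1) · d(456/1) = 1 · 16 = 16
  d = 2: 𝟙(2) · d(456/2) = 1 · 12 = 12
  d = 3: 𝟙(3) · d(456/3) = 1 · 8 = 8
  d = 4: 𝟙(4) · d(456/4) = 1 · 8 = 8
  d = 6: 𝟙(6) · d(456/6) = 1 · 6 = 6
  d = 8: 𝟙(8) · d(456/8) = 1 · 4 = 4
  d = 12: 𝟙(12) · d(456/12) = 1 · 4 = 4
  d = 19: 𝟙(19) · d(456/19) = 1 · 8 = 8
  d = 24: 𝟙(24) · d(456/24) = 1 · 2 = 2
  d = 38: 𝟙(38) · d(456/38) = 1 · 6 = 6
  d = 57: 𝟙(57) · d(456/57) = 1 · 4 = 4
  d = 76: 𝟙(76) · d(456/76) = 1 · 4 = 4
  d = 114: 𝟙(114) · d(456/114) = 1 · 3 = 3
  d = 152: 𝟙(152) · d(456/152) = 1 · 2 = 2
  d = 228: 𝟙(228) · d(456/228) = 1 · 2 = 2
  d = 456: 𝟙(456) · d(456/456) = 1 · 1 = 1
Summing: (𝟙 * d)(456) = 16 + 12 + 8 + 8 + 6 + 4 + 4 + 8 + 2 + 6 + 4 + 4 + 3 + 2 + 2 + 1 = 90.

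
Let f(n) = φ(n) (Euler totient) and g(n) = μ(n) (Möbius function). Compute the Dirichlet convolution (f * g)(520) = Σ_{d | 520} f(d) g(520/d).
(φ * μ)(520) = 66

Divisors of 520: [1, 2, 4, 5, 8, 10, 13, 20, 26, 40, 52, 65, 104, 130, 260, 520]. For each d | 520:
  d = 1: φ(1) · μ(520/1) = 1 · 0 = 0
  d = 2: φ(2) · μ(520/2) = 1 · 0 = 0
  d = 4: φ(4) · μ(520/4) = 2 · -1 = -2
  d = 5: φ(5) · μ(520/5) = 4 · 0 = 0
  d = 8: φ(8) · μ(520/8) = 4 · 1 = 4
  d = 10: φ(10) · μ(520/10) = 4 · 0 = 0
  d = 13: φ(13) · μ(520/13) = 12 · 0 = 0
  d = 20: φ(20) · μ(520/20) = 8 · 1 = 8
  d = 26: φ(26) · μ(520/26) = 12 · 0 = 0
  d = 40: φ(40) · μ(520/40) = 16 · -1 = -16
  d = 52: φ(52) · μ(520/52) = 24 · 1 = 24
  d = 65: φ(65) · μ(520/65) = 48 · 0 = 0
  d = 104: φ(104) · μ(520/104) = 48 · -1 = -48
  d = 130: φ(130) · μ(520/130) = 48 · 0 = 0
  d = 260: φ(260) · μ(520/260) = 96 · -1 = -96
  d = 520: φ(520) · μ(520/520) = 192 · 1 = 192
Summing: (φ * μ)(520) = 0 + 0 + -2 + 0 + 4 + 0 + 0 + 8 + 0 + -16 + 24 + 0 + -48 + 0 + -96 + 192 = 66.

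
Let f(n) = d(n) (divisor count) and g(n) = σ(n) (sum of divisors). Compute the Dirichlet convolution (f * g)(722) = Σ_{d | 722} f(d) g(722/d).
(d * σ)(722) = 2120

Divisors of 722: [1, 2, 19, 38, 361, 722]. For each d | 722:
  d = 1: d(1) · σ(722/1) = 1 · 1143 = 1143
  d = 2: d(2) · σ(722/2) = 2 · 381 = 762
  d = 19: d(19) · σ(722/19) = 2 · 60 = 120
  d = 38: d(38) · σ(722/38) = 4 · 20 = 80
  d = 361: d(361) · σ(722/361) = 3 · 3 = 9
  d = 722: d(722) · σ(722/722) = 6 · 1 = 6
Summing: (d * σ)(722) = 1143 + 762 + 120 + 80 + 9 + 6 = 2120.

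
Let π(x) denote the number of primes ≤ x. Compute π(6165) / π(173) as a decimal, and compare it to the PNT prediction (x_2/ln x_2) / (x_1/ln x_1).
π(6165)/π(173) = 803/40 ≈ 20.0750;  PNT prediction ≈ 21.0438.

π(173) = 40 and π(6165) = 803, so π(6165)/π(173) ≈ 20.0750. The PNT-predicted ratio is (6165/ln(6165)) / (173/ln(173)) ≈ 21.0438. The two agree to within a few percent, as expected.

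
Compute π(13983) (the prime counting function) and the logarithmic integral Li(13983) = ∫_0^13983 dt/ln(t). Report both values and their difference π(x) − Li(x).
π(13983) = 1650;  Li(13983) ≈ 1670.48;  π(x) − Li(x) ≈ -20.48.

Direct count of primes ≤ 13983 gives π(13983) = 1650. Numerical evaluation of the logarithmic integral gives Li(13983) ≈ 1670.48. The difference π(x) − Li(x) ≈ -20.48 is typically negative for small/moderate x (Li(x) overestimates), though Littlewood's theorem shows this sign changes infinitely often.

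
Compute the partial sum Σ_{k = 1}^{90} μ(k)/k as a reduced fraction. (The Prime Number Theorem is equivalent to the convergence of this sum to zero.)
Σ μ(k)/k = -34833113669423893495541895404789/23768741896345550770650537601358310

Values of μ(k) for 1 ≤ k ≤ 90: μ(1) = 1, μ(2) = -1, μ(3) = -1, μ(5) = -1, μ(6) = 1, μ(7) = -1, μ(10) = 1, μ(11) = -1, μ(13) = -1, μ(14) = 1, μ(15) = 1, μ(17) = -1, μ(19) = -1, μ(21) = 1, μ(22) = 1, μ(23) = -1, μ(26) = 1, μ(29) = -1, μ(30) = -1, μ(31) = -1, μ(33) = 1, μ(34) = 1, μ(35) = 1, μ(37) = -1, μ(38) = 1, μ(39) = 1, μ(41) = -1, μ(42) = -1, μ(43) = -1, μ(46) = 1, μ(47) = -1, μ(51) = 1, μ(53) = -1, μ(55) = 1, μ(57) = 1, μ(58) = 1, μ(59) = -1, μ(61) = -1, μ(62) = 1, μ(65) = 1, μ(66) = -1, μ(67) = -1, μ(69) = 1, μ(70) = -1, μ(71) = -1, μ(73) = -1, μ(74) = 1, μ(77) = 1, μ(78) = -1, μ(79) = -1, μ(82) = 1, μ(83) = -1, μ(85) = 1, μ(86) = 1, μ(87) = 1, μ(89) = -1, with μ = 0 on non-squarefree integers. Summing μ(k)/k for k where μ(k) ≠ 0 gives -34833113669423893495541895404789/23768741896345550770650537601358310 ≈ -0.0015. (PNT ⟺ this sum → 0 as n → ∞.)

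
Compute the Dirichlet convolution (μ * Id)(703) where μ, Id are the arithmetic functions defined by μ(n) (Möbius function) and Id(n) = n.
(μ * Id)(703) = 648

Divisors of 703: [1, 19, 37, 703]. For each d | 703:
  d = 1: μ(1) · Id(703/1) = 1 · 703 = 703
  d = 19: μ(19) · Id(703/19) = -1 · 37 = -37
  d = 37: μ(37) · Id(703/37) = -1 · 19 = -19
  d = 703: μ(703) · Id(703/703) = 1 · 1 = 1
Summing: (μ * Id)(703) = 703 + -37 + -19 + 1 = 648.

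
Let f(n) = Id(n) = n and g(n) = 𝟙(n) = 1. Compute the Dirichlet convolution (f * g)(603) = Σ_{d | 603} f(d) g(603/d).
(Id * 𝟙)(603) = 884

Divisors of 603: [1, 3, 9, 67, 201, 603]. For each d | 603:
  d = 1: Id(1) · 𝟙(603/1) = 1 · 1 = 1
  d = 3: Id(3) · 𝟙(603/3) = 3 · 1 = 3
  d = 9: Id(9) · 𝟙(603/9) = 9 · 1 = 9
  d = 67: Id(67) · 𝟙(603/67) = 67 · 1 = 67
  d = 201: Id(201) · 𝟙(603/201) = 201 · 1 = 201
  d = 603: Id(603) · 𝟙(603/603) = 603 · 1 = 603
Summing: (Id * 𝟙)(603) = 1 + 3 + 9 + 67 + 201 + 603 = 884.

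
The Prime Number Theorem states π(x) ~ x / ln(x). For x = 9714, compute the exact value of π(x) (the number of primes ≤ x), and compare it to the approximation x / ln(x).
π(9714) = 1197;  x/ln(x) ≈ 1058.02;  relative error ≈ 11.61%.

Directly count primes up to 9714: π(9714) = 1197. The PNT approximation gives 9714/ln(9714) ≈ 9714/9.18132 ≈ 1058.02. Relative error (π(x) − x/ln(x)) / π(x) ≈ 11.61%; the approximation is known to undercount slightly (Li(x) is a better estimate).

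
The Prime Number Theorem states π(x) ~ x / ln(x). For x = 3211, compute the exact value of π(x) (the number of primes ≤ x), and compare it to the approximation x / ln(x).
π(3211) = 454;  x/ln(x) ≈ 397.68;  relative error ≈ 12.41%.

Directly count primes up to 3211: π(3211) = 454. The PNT approximation gives 3211/ln(3211) ≈ 3211/8.07434 ≈ 397.68. Relative error (π(x) − x/ln(x)) / π(x) ≈ 12.41%; the approximation is known to undercount slightly (Li(x) is a better estimate).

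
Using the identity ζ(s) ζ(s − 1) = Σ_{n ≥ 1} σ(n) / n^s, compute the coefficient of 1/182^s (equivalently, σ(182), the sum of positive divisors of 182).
σ(182) = 336

In the product (Σ m^0/m^s)(Σ k / k^s) = Σ (Σ_{d | n} d) / n^s, the coefficient of 1/n^s is σ(n) = Σ_{d | n} d. For n = 182, divisors are [1, 2, 7, 13, 14, 26, 91, 182]; summing: σ(182) = 336.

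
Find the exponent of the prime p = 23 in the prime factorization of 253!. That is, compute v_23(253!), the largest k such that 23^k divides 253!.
v_23(253!) = 11

Legendre's formula: v_p(n!) = Σ_{k ≥ 1} ⌊n / p^k⌋. For p = 23, n = 253, the terms are:
  ⌊253/23^1⌋ = ⌊253/23⌋ = 11
(the next term ⌊253/23^2⌋ = 0, terminating the sum). Summing: v_23(253!) = 11 = 11.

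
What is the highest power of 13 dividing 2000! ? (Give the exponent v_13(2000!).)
v_13(2000!) = 164

Legendre's formula: v_p(n!) = Σ_{k ≥ 1} ⌊n / p^k⌋. For p = 13, n = 2000, the terms are:
  ⌊2000/13^1⌋ = ⌊2000/13⌋ = 153
  ⌊2000/13^2⌋ = ⌊2000/169⌋ = 11
(the next term ⌊2000/13^3⌋ = 0, terminating the sum). Summing: v_13(2000!) = 153 + 11 = 164.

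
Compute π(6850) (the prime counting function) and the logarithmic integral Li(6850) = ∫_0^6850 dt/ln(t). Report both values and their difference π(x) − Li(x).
π(6850) = 881;  Li(6850) ≈ 897.37;  π(x) − Li(x) ≈ -16.37.

Direct count of primes ≤ 6850 gives π(6850) = 881. Numerical evaluation of the logarithmic integral gives Li(6850) ≈ 897.37. The difference π(x) − Li(x) ≈ -16.37 is typically negative for small/moderate x (Li(x) overestimates), though Littlewood's theorem shows this sign changes infinitely often.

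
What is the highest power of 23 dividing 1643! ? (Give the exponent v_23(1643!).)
v_23(1643!) = 74

Legendre's formula: v_p(n!) = Σ_{k ≥ 1} ⌊n / p^k⌋. For p = 23, n = 1643, the terms are:
  ⌊1643/23^1⌋ = ⌊1643/23⌋ = 71
  ⌊1643/23^2⌋ = ⌊1643/529⌋ = 3
(the next term ⌊1643/23^3⌋ = 0, terminating the sum). Summing: v_23(1643!) = 71 + 3 = 74.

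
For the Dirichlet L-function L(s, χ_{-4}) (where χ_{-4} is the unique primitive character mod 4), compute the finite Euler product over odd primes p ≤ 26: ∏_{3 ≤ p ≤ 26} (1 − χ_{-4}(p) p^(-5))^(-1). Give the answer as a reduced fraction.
∏ = 19221914719363107239019289471588875/19296053991287416836128860852453376

The odd primes p ≤ 26 are [3, 5, 7, 11, 13, 17, 19, 23]. For each, χ(p) = 1 if p ≡ 1 mod 4, χ(p) = −1 if p ≡ 3 mod 4. Taking (1 − χ(p)/p^5)^(-1) = p^5/(p^5 − χ(p)): (1 − (-1)/3^5)^(-1) · (1 − (1)/5^5)^(-1) · (1 − (-1)/7^5)^(-1) · (1 − (-1)/11^5)^(-1) · (1 − (1)/13^5)^(-1) · (1 − (1)/17^5)^(-1) · (1 − (-1)/19^5)^(-1) · (1 − (-1)/23^5)^(-1) = 19221914719363107239019289471588875/19296053991287416836128860852453376.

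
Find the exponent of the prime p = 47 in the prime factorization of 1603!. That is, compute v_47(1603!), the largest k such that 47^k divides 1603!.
v_47(1603!) = 34

Legendre's formula: v_p(n!) = Σ_{k ≥ 1} ⌊n / p^k⌋. For p = 47, n = 1603, the terms are:
  ⌊1603/47^1⌋ = ⌊1603/47⌋ = 34
(the next term ⌊1603/47^2⌋ = 0, terminating the sum). Summing: v_47(1603!) = 34 = 34.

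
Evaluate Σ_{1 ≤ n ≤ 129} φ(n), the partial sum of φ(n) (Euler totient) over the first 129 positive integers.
Σ_{n ≤ 129} φ(n) = 5106

Compute φ(n) for each 1 ≤ n ≤ 129: φ(1) = 1, φ(2) = 1, φ(3) = 2, φ(4) = 2, φ(5) = 4, φ(6) = 2, φ(7) = 6, φ(8) = 4, φ(9) = 6, φ(10) = 4, φ(11) = 10, φ(12) = 4, φ(13) = 12, φ(14) = 6, φ(15) = 8, φ(16) = 8, φ(17) = 16, φ(18) = 6, φ(19) = 18, φ(20) = 8, φ(21) = 12, φ(22) = 10, φ(23) = 22, φ(24) = 8, φ(25) = 20, φ(26) = 12, φ(27) = 18, φ(28) = 12, φ(29) = 28, φ(30) = 8, φ(31) = 30, φ(32) = 16, φ(33) = 20, φ(34) = 16, φ(35) = 24, φ(36) = 12, φ(37) = 36, φ(38) = 18, φ(39) = 24, φ(40) = 16, φ(41) = 40, φ(42) = 12, φ(43) = 42, φ(44) = 20, φ(45) = 24, φ(46) = 22, φ(47) = 46, φ(48) = 16, φ(49) = 42, φ(50) = 20, φ(51) = 32, φ(52) = 24, φ(53) = 52, φ(54) = 18, φ(55) = 40, φ(56) = 24, φ(57) = 36, φ(58) = 28, φ(59) = 58, φ(60) = 16, φ(61) = 60, φ(62) = 30, φ(63) = 36, φ(64) = 32, φ(65) = 48, φ(66) = 20, φ(67) = 66, φ(68) = 32, φ(69) = 44, φ(70) = 24, φ(71) = 70, φ(72) = 24, φ(73) = 72, φ(74) = 36, φ(75) = 40, φ(76) = 36, φ(77) = 60, φ(78) = 24, φ(79) = 78, φ(80) = 32, φ(81) = 54, φ(82) = 40, φ(83) = 82, φ(84) = 24, φ(85) = 64, φ(86) = 42, φ(87) = 56, φ(88) = 40, φ(89) = 88, φ(90) = 24, φ(91) = 72, φ(92) = 44, φ(93) = 60, φ(94) = 46, φ(95) = 72, φ(96) = 32, φ(97) = 96, φ(98) = 42, φ(99) = 60, φ(100) = 40, φ(101) = 100, φ(102) = 32, φ(103) = 102, φ(104) = 48, φ(105) = 48, φ(106) = 52, φ(107) = 106, φ(108) = 36, φ(109) = 108, φ(110) = 40, φ(111) = 72, φ(112) = 48, φ(113) = 112, φ(114) = 36, φ(115) = 88, φ(116) = 56, φ(117) = 72, φ(118) = 58, φ(119) = 96, φ(120) = 32, φ(121) = 110, φ(122) = 60, φ(123) = 80, φ(124) = 60, φ(125) = 100, φ(126) = 36, φ(127) = 126, φ(128) = 64, φ(129) = 84. Summing all 129 values: 5106. (Average order: Σ_{n ≤ x} φ(n) ~ (3/π²) x². For x = 129, (3/π²)·129² ≈ 5058.26.)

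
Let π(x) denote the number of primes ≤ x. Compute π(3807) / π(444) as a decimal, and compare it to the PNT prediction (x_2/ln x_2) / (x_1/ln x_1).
π(3807)/π(444) = 529/86 ≈ 6.1512;  PNT prediction ≈ 6.3396.

π(444) = 86 and π(3807) = 529, so π(3807)/π(444) ≈ 6.1512. The PNT-predicted ratio is (3807/ln(3807)) / (444/ln(444)) ≈ 6.3396. The two agree to within a few percent, as expected.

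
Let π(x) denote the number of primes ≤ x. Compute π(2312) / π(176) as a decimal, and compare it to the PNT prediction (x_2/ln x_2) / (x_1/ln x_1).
π(2312)/π(176) = 344/40 ≈ 8.6000;  PNT prediction ≈ 8.7687.

π(176) = 40 and π(2312) = 344, so π(2312)/π(176) ≈ 8.6000. The PNT-predicted ratio is (2312/ln(2312)) / (176/ln(176)) ≈ 8.7687. The two agree to within a few percent, as expected.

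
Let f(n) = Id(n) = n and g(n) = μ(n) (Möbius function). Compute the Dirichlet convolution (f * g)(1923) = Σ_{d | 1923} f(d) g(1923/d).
(Id * μ)(1923) = 1280

Divisors of 1923: [1, 3, 641, 1923]. For each d | 1923:
  d = 1: Id(1) · μ(1923/1) = 1 · 1 = 1
  d = 3: Id(3) · μ(1923/3) = 3 · -1 = -3
  d = 641: Id(641) · μ(1923/641) = 641 · -1 = -641
  d = 1923: Id(1923) · μ(1923/1923) = 1923 · 1 = 1923
Summing: (Id * μ)(1923) = 1 + -3 + -641 + 1923 = 1280.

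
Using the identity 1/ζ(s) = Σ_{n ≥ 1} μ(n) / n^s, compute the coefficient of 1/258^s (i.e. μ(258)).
μ(258) = -1

Factor n = 258 = 2 · 3 · 43. μ(n) = 0 if any exponent ≥ 2 (not squarefree); otherwise μ(n) = (−1)^{ω(n)} where ω(n) is the number of distinct prime factors. Applying: μ(258) = -1.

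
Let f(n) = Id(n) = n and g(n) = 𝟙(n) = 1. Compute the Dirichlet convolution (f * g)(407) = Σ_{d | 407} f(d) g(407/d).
(Id * 𝟙)(407) = 456

Divisors of 407: [1, 11, 37, 407]. For each d | 407:
  d = 1: Id(1) · 𝟙(407/1) = 1 · 1 = 1
  d = 11: Id(11) · 𝟙(407/11) = 11 · 1 = 11
  d = 37: Id(37) · 𝟙(407/37) = 37 · 1 = 37
  d = 407: Id(407) · 𝟙(407/407) = 407 · 1 = 407
Summing: (Id * 𝟙)(407) = 1 + 11 + 37 + 407 = 456.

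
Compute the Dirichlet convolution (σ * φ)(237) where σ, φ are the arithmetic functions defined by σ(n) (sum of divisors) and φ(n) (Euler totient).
(σ * φ)(237) = 948

Divisors of 237: [1, 3, 79, 237]. For each d | 237:
  d = 1: σ(1) · φ(237/1) = 1 · 156 = 156
  d = 3: σ(3) · φ(237/3) = 4 · 78 = 312
  d = 79: σ(79) · φ(237/79) = 80 · 2 = 160
  d = 237: σ(237) · φ(237/237) = 320 · 1 = 320
Summing: (σ * φ)(237) = 156 + 312 + 160 + 320 = 948.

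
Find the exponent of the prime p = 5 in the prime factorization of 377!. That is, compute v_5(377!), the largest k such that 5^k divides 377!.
v_5(377!) = 93

Legendre's formula: v_p(n!) = Σ_{k ≥ 1} ⌊n / p^k⌋. For p = 5, n = 377, the terms are:
  ⌊377/5^1⌋ = ⌊377/5⌋ = 75
  ⌊377/5^2⌋ = ⌊377/25⌋ = 15
  ⌊377/5^3⌋ = ⌊377/125⌋ = 3
(the next term ⌊377/5^4⌋ = 0, terminating the sum). Summing: v_5(377!) = 75 + 15 + 3 = 93.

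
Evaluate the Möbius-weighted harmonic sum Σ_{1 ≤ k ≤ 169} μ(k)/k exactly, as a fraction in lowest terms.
Σ μ(k)/k = 3320595668723936105212130194759121950701456962705503856339925674/481473710367991963528473107950567214598209565303106537707981745635

Values of μ(k) for 1 ≤ k ≤ 169: μ(1) = 1, μ(2) = -1, μ(3) = -1, μ(5) = -1, μ(6) = 1, μ(7) = -1, μ(10) = 1, μ(11) = -1, μ(13) = -1, μ(14) = 1, μ(15) = 1, μ(17) = -1, μ(19) = -1, μ(21) = 1, μ(22) = 1, μ(23) = -1, μ(26) = 1, μ(29) = -1, μ(30) = -1, μ(31) = -1, μ(33) = 1, μ(34) = 1, μ(35) = 1, μ(37) = -1, μ(38) = 1, μ(39) = 1, μ(41) = -1, μ(42) = -1, μ(43) = -1, μ(46) = 1, μ(47) = -1, μ(51) = 1, μ(53) = -1, μ(55) = 1, μ(57) = 1, μ(58) = 1, μ(59) = -1, μ(61) = -1, μ(62) = 1, μ(65) = 1, μ(66) = -1, μ(67) = -1, μ(69) = 1, μ(70) = -1, μ(71) = -1, μ(73) = -1, μ(74) = 1, μ(77) = 1, μ(78) = -1, μ(79) = -1, μ(82) = 1, μ(83) = -1, μ(85) = 1, μ(86) = 1, μ(87) = 1, μ(89) = -1, μ(91) = 1, μ(93) = 1, μ(94) = 1, μ(95) = 1, μ(97) = -1, μ(101) = -1, μ(102) = -1, μ(103) = -1, μ(105) = -1, μ(106) = 1, μ(107) = -1, μ(109) = -1, μ(110) = -1, μ(111) = 1, μ(113) = -1, μ(114) = -1, μ(115) = 1, μ(118) = 1, μ(119) = 1, μ(122) = 1, μ(123) = 1, μ(127) = -1, μ(129) = 1, μ(130) = -1, μ(131) = -1, μ(133) = 1, μ(134) = 1, μ(137) = -1, μ(138) = -1, μ(139) = -1, μ(141) = 1, μ(142) = 1, μ(143) = 1, μ(145) = 1, μ(146) = 1, μ(149) = -1, μ(151) = -1, μ(154) = -1, μ(155) = 1, μ(157) = -1, μ(158) = 1, μ(159) = 1, μ(161) = 1, μ(163) = -1, μ(165) = -1, μ(166) = 1, μ(167) = -1, with μ = 0 on non-squarefree integers. Summing μ(k)/k for k where μ(k) ≠ 0 gives 3320595668723936105212130194759121950701456962705503856339925674/481473710367991963528473107950567214598209565303106537707981745635 ≈ 0.0069. (PNT ⟺ this sum → 0 as n → ∞.)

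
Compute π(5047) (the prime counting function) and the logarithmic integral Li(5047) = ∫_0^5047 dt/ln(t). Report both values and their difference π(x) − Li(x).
π(5047) = 675;  Li(5047) ≈ 689.80;  π(x) − Li(x) ≈ -14.80.

Direct count of primes ≤ 5047 gives π(5047) = 675. Numerical evaluation of the logarithmic integral gives Li(5047) ≈ 689.80. The difference π(x) − Li(x) ≈ -14.80 is typically negative for small/moderate x (Li(x) overestimates), though Littlewood's theorem shows this sign changes infinitely often.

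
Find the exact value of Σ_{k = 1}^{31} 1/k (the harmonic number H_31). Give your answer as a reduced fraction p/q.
H_31 = 290774257297357/72201776446800

Direct summation: H_31 = 1 + 1/2 + ... + 1/31. The least common denominator is lcm(1, ..., 31) = 72201776446800; over this denominator the numerator is 72201776446800 + 36100888223400 + 24067258815600 + 18050444111700 + 14440355289360 + 12033629407800 + 10314539492400 + 9025222055850 + 8022419605200 + 7220177644680 + 6563797858800 + 6016814703900 + 5553982803600 + 5157269746200 + 4813451763120 + 4512611027925 + 4247163320400 + 4011209802600 + 3800093497200 + 3610088822340 + 3438179830800 + 3281898929400 + 3139207671600 + 3008407351950 + 2888071057872 + 2776991401800 + 2674139868400 + 2578634873100 + 2489716429200 + 2406725881560 + 2329089562800 = 290774257297357, so H_31 = 290774257297357/72201776446800 (already in lowest terms) ≈ 4.02725. (The PNT-adjacent estimate ln(31) + γ ≈ 4.01120 matches within O(1/n).)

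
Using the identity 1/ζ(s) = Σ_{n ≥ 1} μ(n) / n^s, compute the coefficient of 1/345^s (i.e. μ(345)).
μ(345) = -1

Factor n = 345 = 3 · 5 · 23. μ(n) = 0 if any exponent ≥ 2 (not squarefree); otherwise μ(n) = (−1)^{ω(n)} where ω(n) is the number of distinct prime factors. Applying: μ(345) = -1.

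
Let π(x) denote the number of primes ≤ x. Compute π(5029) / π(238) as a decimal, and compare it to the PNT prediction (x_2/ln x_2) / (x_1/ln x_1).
π(5029)/π(238) = 674/51 ≈ 13.2157;  PNT prediction ≈ 13.5669.

π(238) = 51 and π(5029) = 674, so π(5029)/π(238) ≈ 13.2157. The PNT-predicted ratio is (5029/ln(5029)) / (238/ln(238)) ≈ 13.5669. The two agree to within a few percent, as expected.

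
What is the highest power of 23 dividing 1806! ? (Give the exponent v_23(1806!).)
v_23(1806!) = 81

Legendre's formula: v_p(n!) = Σ_{k ≥ 1} ⌊n / p^k⌋. For p = 23, n = 1806, the terms are:
  ⌊1806/23^1⌋ = ⌊1806/23⌋ = 78
  ⌊1806/23^2⌋ = ⌊1806/529⌋ = 3
(the next term ⌊1806/23^3⌋ = 0, terminating the sum). Summing: v_23(1806!) = 78 + 3 = 81.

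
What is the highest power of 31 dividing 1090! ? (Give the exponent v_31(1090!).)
v_31(1090!) = 36

Legendre's formula: v_p(n!) = Σ_{k ≥ 1} ⌊n / p^k⌋. For p = 31, n = 1090, the terms are:
  ⌊1090/31^1⌋ = ⌊1090/31⌋ = 35
  ⌊1090/31^2⌋ = ⌊1090/961⌋ = 1
(the next term ⌊1090/31^3⌋ = 0, terminating the sum). Summing: v_31(1090!) = 35 + 1 = 36.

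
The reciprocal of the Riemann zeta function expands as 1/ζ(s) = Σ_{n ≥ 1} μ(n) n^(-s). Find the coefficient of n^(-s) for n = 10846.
μ(10846) = 1

Factor n = 10846 = 2 · 11 · 17 · 29. μ(n) = 0 if any exponent ≥ 2 (not squarefree); otherwise μ(n) = (−1)^{ω(n)} where ω(n) is the number of distinct prime factors. Applying: μ(10846) = 1.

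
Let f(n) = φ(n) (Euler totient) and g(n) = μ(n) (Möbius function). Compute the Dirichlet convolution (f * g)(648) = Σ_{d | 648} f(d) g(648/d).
(φ * μ)(648) = 72

Divisors of 648: [1, 2, 3, 4, 6, 8, 9, 12, 18, 24, 27, 36, 54, 72, 81, 108, 162, 216, 324, 648]. For each d | 648:
  d = 1: φ(1) · μ(648/1) = 1 · 0 = 0
  d = 2: φ(2) · μ(648/2) = 1 · 0 = 0
  d = 3: φ(3) · μ(648/3) = 2 · 0 = 0
  d = 4: φ(4) · μ(648/4) = 2 · 0 = 0
  d = 6: φ(6) · μ(648/6) = 2 · 0 = 0
  d = 8: φ(8) · μ(648/8) = 4 · 0 = 0
  d = 9: φ(9) · μ(648/9) = 6 · 0 = 0
  d = 12: φ(12) · μ(648/12) = 4 · 0 = 0
  d = 18: φ(18) · μ(648/18) = 6 · 0 = 0
  d = 24: φ(24) · μ(648/24) = 8 · 0 = 0
  d = 27: φ(27) · μ(648/27) = 18 · 0 = 0
  d = 36: φ(36) · μ(648/36) = 12 · 0 = 0
  d = 54: φ(54) · μ(648/54) = 18 · 0 = 0
  d = 72: φ(72) · μ(648/72) = 24 · 0 = 0
  d = 81: φ(81) · μ(648/81) = 54 · 0 = 0
  d = 108: φ(108) · μ(648/108) = 36 · 1 = 36
  d = 162: φ(162) · μ(648/162) = 54 · 0 = 0
  d = 216: φ(216) · μ(648/216) = 72 · -1 = -72
  d = 324: φ(324) · μ(648/324) = 108 · -1 = -108
  d = 648: φ(648) · μ(648/648) = 216 · 1 = 216
Summing: (φ * μ)(648) = 0 + 0 + 0 + 0 + 0 + 0 + 0 + 0 + 0 + 0 + 0 + 0 + 0 + 0 + 0 + 36 + 0 + -72 + -108 + 216 = 72.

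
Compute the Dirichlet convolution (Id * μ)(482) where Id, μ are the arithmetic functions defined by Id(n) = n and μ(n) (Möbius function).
(Id * μ)(482) = 240

Divisors of 482: [1, 2, 241, 482]. For each d | 482:
  d = 1: Id(1) · μ(482/1) = 1 · 1 = 1
  d = 2: Id(2) · μ(482/2) = 2 · -1 = -2
  d = 241: Id(241) · μ(482/241) = 241 · -1 = -241
  d = 482: Id(482) · μ(482/482) = 482 · 1 = 482
Summing: (Id * μ)(482) = 1 + -2 + -241 + 482 = 240.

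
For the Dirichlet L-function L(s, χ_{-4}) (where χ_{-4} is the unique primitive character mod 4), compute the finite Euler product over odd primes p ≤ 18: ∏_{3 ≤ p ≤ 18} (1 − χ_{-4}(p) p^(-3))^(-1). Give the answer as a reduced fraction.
∏ = 87995602569875/90796952813568

The odd primes p ≤ 18 are [3, 5, 7, 11, 13, 17]. For each, χ(p) = 1 if p ≡ 1 mod 4, χ(p) = −1 if p ≡ 3 mod 4. Taking (1 − χ(p)/p^3)^(-1) = p^3/(p^3 − χ(p)): (1 − (-1)/3^3)^(-1) · (1 − (1)/5^3)^(-1) · (1 − (-1)/7^3)^(-1) · (1 − (-1)/11^3)^(-1) · (1 − (1)/13^3)^(-1) · (1 − (1)/17^3)^(-1) = 87995602569875/90796952813568.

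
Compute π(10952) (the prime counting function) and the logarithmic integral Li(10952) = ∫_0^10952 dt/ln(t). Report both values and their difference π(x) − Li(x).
π(10952) = 1330;  Li(10952) ≈ 1348.98;  π(x) − Li(x) ≈ -18.98.

Direct count of primes ≤ 10952 gives π(10952) = 1330. Numerical evaluation of the logarithmic integral gives Li(10952) ≈ 1348.98. The difference π(x) − Li(x) ≈ -18.98 is typically negative for small/moderate x (Li(x) overestimates), though Littlewood's theorem shows this sign changes infinitely often.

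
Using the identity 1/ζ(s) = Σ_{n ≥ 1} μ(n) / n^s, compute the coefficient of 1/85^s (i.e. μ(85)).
μ(85) = 1

Factor n = 85 = 5 · 17. μ(n) = 0 if any exponent ≥ 2 (not squarefree); otherwise μ(n) = (−1)^{ω(n)} where ω(n) is the number of distinct prime factors. Applying: μ(85) = 1.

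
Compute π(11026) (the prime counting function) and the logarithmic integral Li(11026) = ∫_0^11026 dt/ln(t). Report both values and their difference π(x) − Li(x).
π(11026) = 1336;  Li(11026) ≈ 1356.94;  π(x) − Li(x) ≈ -20.94.

Direct count of primes ≤ 11026 gives π(11026) = 1336. Numerical evaluation of the logarithmic integral gives Li(11026) ≈ 1356.94. The difference π(x) − Li(x) ≈ -20.94 is typically negative for small/moderate x (Li(x) overestimates), though Littlewood's theorem shows this sign changes infinitely often.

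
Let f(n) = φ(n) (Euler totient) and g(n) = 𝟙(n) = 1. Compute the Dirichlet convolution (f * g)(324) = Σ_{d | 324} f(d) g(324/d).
(φ * 𝟙)(324) = 324

Divisors of 324: [1, 2, 3, 4, 6, 9, 12, 18, 27, 36, 54, 81, 108, 162, 324]. For each d | 324:
  d = 1: φ(1) · 𝟙(324/1) = 1 · 1 = 1
  d = 2: φ(2) · 𝟙(324/2) = 1 · 1 = 1
  d = 3: φ(3) · 𝟙(324/3) = 2 · 1 = 2
  d = 4: φ(4) · 𝟙(324/4) = 2 · 1 = 2
  d = 6: φ(6) · 𝟙(324/6) = 2 · 1 = 2
  d = 9: φ(9) · 𝟙(324/9) = 6 · 1 = 6
  d = 12: φ(12) · 𝟙(324/12) = 4 · 1 = 4
  d = 18: φ(18) · 𝟙(324/18) = 6 · 1 = 6
  d = 27: φ(27) · 𝟙(324/27) = 18 · 1 = 18
  d = 36: φ(36) · 𝟙(324/36) = 12 · 1 = 12
  d = 54: φ(54) · 𝟙(324/54) = 18 · 1 = 18
  d = 81: φ(81) · 𝟙(324/81) = 54 · 1 = 54
  d = 108: φ(108) · 𝟙(324/108) = 36 · 1 = 36
  d = 162: φ(162) · 𝟙(324/162) = 54 · 1 = 54
  d = 324: φ(324) · 𝟙(324/324) = 108 · 1 = 108
Summing: (φ * 𝟙)(324) = 1 + 1 + 2 + 2 + 2 + 6 + 4 + 6 + 18 + 12 + 18 + 54 + 36 + 54 + 108 = 324.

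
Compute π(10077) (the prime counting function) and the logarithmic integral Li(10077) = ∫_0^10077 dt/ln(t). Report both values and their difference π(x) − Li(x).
π(10077) = 1236;  Li(10077) ≈ 1254.49;  π(x) − Li(x) ≈ -18.49.

Direct count of primes ≤ 10077 gives π(10077) = 1236. Numerical evaluation of the logarithmic integral gives Li(10077) ≈ 1254.49. The difference π(x) − Li(x) ≈ -18.49 is typically negative for small/moderate x (Li(x) overestimates), though Littlewood's theorem shows this sign changes infinitely often.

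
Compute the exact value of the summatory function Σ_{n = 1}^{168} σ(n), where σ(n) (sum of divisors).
Σ_{n ≤ 168} σ(n) = 23355

Compute σ(n) for each 1 ≤ n ≤ 168: σ(1) = 1, σ(2) = 3, σ(3) = 4, σ(4) = 7, σ(5) = 6, σ(6) = 12, σ(7) = 8, σ(8) = 15, σ(9) = 13, σ(10) = 18, σ(11) = 12, σ(12) = 28, σ(13) = 14, σ(14) = 24, σ(15) = 24, σ(16) = 31, σ(17) = 18, σ(18) = 39, σ(19) = 20, σ(20) = 42, σ(21) = 32, σ(22) = 36, σ(23) = 24, σ(24) = 60, σ(25) = 31, σ(26) = 42, σ(27) = 40, σ(28) = 56, σ(29) = 30, σ(30) = 72, σ(31) = 32, σ(32) = 63, σ(33) = 48, σ(34) = 54, σ(35) = 48, σ(36) = 91, σ(37) = 38, σ(38) = 60, σ(39) = 56, σ(40) = 90, σ(41) = 42, σ(42) = 96, σ(43) = 44, σ(44) = 84, σ(45) = 78, σ(46) = 72, σ(47) = 48, σ(48) = 124, σ(49) = 57, σ(50) = 93, σ(51) = 72, σ(52) = 98, σ(53) = 54, σ(54) = 120, σ(55) = 72, σ(56) = 120, σ(57) = 80, σ(58) = 90, σ(59) = 60, σ(60) = 168, σ(61) = 62, σ(62) = 96, σ(63) = 104, σ(64) = 127, σ(65) = 84, σ(66) = 144, σ(67) = 68, σ(68) = 126, σ(69) = 96, σ(70) = 144, σ(71) = 72, σ(72) = 195, σ(73) = 74, σ(74) = 114, σ(75) = 124, σ(76) = 140, σ(77) = 96, σ(78) = 168, σ(79) = 80, σ(80) = 186, σ(81) = 121, σ(82) = 126, σ(83) = 84, σ(84) = 224, σ(85) = 108, σ(86) = 132, σ(87) = 120, σ(88) = 180, σ(89) = 90, σ(90) = 234, σ(91) = 112, σ(92) = 168, σ(93) = 128, σ(94) = 144, σ(95) = 120, σ(96) = 252, σ(97) = 98, σ(98) = 171, σ(99) = 156, σ(100) = 217, σ(101) = 102, σ(102) = 216, σ(103) = 104, σ(104) = 210, σ(105) = 192, σ(106) = 162, σ(107) = 108, σ(108) = 280, σ(109) = 110, σ(110) = 216, σ(111) = 152, σ(112) = 248, σ(113) = 114, σ(114) = 240, σ(115) = 144, σ(116) = 210, σ(117) = 182, σ(118) = 180, σ(119) = 144, σ(120) = 360, σ(121) = 133, σ(122) = 186, σ(123) = 168, σ(124) = 224, σ(125) = 156, σ(126) = 312, σ(127) = 128, σ(128) = 255, σ(129) = 176, σ(130) = 252, σ(131) = 132, σ(132) = 336, σ(133) = 160, σ(134) = 204, σ(135) = 240, σ(136) = 270, σ(137) = 138, σ(138) = 288, σ(139) = 140, σ(140) = 336, σ(141) = 192, σ(142) = 216, σ(143) = 168, σ(144) = 403, σ(145) = 180, σ(146) = 222, σ(147) = 228, σ(148) = 266, σ(149) = 150, σ(150) = 372, σ(151) = 152, σ(152) = 300, σ(153) = 234, σ(154) = 288, σ(155) = 192, σ(156) = 392, σ(157) = 158, σ(158) = 240, σ(159) = 216, σ(160) = 378, σ(161) = 192, σ(162) = 363, σ(163) = 164, σ(164) = 294, σ(165) = 288, σ(166) = 252, σ(167) = 168, σ(168) = 480. Summing all 168 values: 23355. (Average order: Σ_{n ≤ x} σ(n) ~ (π²/12) x². For x = 168, (π²/12)·168² ≈ 23213.31.)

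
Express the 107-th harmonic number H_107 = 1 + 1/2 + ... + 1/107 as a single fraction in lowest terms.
H_107 = 81560682312293522125469128981858530591444536467/15521442759214556458772607587176753329489754560

Direct summation: H_107 = 1 + 1/2 + ... + 1/107. The least common denominator is lcm(1, ..., 107) = 77607213796072782293863037935883766647448772800; over this denominator the numerator is 77607213796072782293863037935883766647448772800 + 38803606898036391146931518967941883323724386400 + 25869071265357594097954345978627922215816257600 + 19401803449018195573465759483970941661862193200 + 15521442759214556458772607587176753329489754560 + 12934535632678797048977172989313961107908128800 + 11086744828010397470551862562269109521064110400 + 9700901724509097786732879741985470830931096600 + 8623023755119198032651448659542640738605419200 + 7760721379607278229386303793588376664744877280 + 7055201254188434753987548903262160604313524800 + 6467267816339398524488586494656980553954064400 + 5969785676620983253374079841221828203649905600 + 5543372414005198735275931281134554760532055200 + 5173814253071518819590869195725584443163251520 + 4850450862254548893366439870992735415465548300 + 4565130223298398958462531643287280391026398400 + 4311511877559599016325724329771320369302709600 + 4084590199793304331255949365046514034076251200 + 3880360689803639114693151896794188332372438640 + 3695581609336799156850620854089703173688036800 + 3527600627094217376993774451631080302156762400 + 3374226686785773143211436431994946375976033600 + 3233633908169699262244293247328490276977032200 + 3104288551842911291754521517435350665897950912 + 2984892838310491626687039920610914101824952800 + 2874341251706399344217149553180880246201806400 + 2771686207002599367637965640567277380266027600 + 2676110820554233872202173721927026436118923200 + 2586907126535759409795434597862792221581625760 + 2503458509550734912705259288254315053143508800 + 2425225431127274446683219935496367707732774150 + 2351733751396144917995849634420720201437841600 + 2282565111649199479231265821643640195513199200 + 2217348965602079494110372512453821904212822080 + 2155755938779799508162862164885660184651354800 + 2097492264758723845780082106375236936417534400 + 2042295099896652165627974682523257017038125600 + 1989928558873661084458026613740609401216635200 + 1940180344901819557346575948397094166186219320 + 1892858873074945909606415559411799186523140800 + 1847790804668399578425310427044851586844018400 + 1804818925490064704508442742694971317382529600 + 1763800313547108688496887225815540151078381200 + 1724604751023839606530289731908528147721083840 + 1687113343392886571605718215997473187988016800 + 1651217314810059197741766764593271630796782400 + 1616816954084849631122146623664245138488516100 + 1583820689715771067221694651752729931580587200 + 1552144275921455645877260758717675332948975456 + 1521710074432799652820843881095760130342132800 + 1492446419155245813343519960305457050912476400 + 1464287052756090231959679961054410691461297600 + 1437170625853199672108574776590440123100903200 + 1411040250837686950797509780652432120862704960 + 1385843103501299683818982820283638690133013800 + 1361530066597768110418649788348838011358750400 + 1338055410277116936101086860963513218059461600 + 1315376505018182750743441320947182485549979200 + 1293453563267879704897717298931396110790812880 + 1272249406492996431046935048129242076187684800 + 1251729254775367456352629644127157526571754400 + 1231860536445599718950206951363234391229345600 + 1212612715563637223341609967748183853866387075 + 1193957135324196650674815968244365640729981120 + 1175866875698072458997924817210360100718920800 + 1158316623821981825281537879640056218618638400 + 1141282555824599739615632910821820097756599600 + 1124742228928591047737145477331648791992011200 + 1108674482801039747055186256226910952106411040 + 1093059349240461722448775182195546009118996800 + 1077877969389899754081431082442830092325677400 + 1063112517754421675258397779943613241745873600 + 1048746132379361922890041053187618468208767200 + 1034762850614303763918173839145116888632650304 + 1021147549948326082813987341261628508519062800 + 1007885893455490679141078414751737229187646400 + 994964279436830542229013306870304700608317600 + 982369794886997244226114404251693248701883200 + 970090172450909778673287974198547083093109660 + 958113750568799781405716517726960082067268800 + 946429436537472954803207779705899593261570400 + 935026672241840750528470336576912851174081600 + 923895402334199789212655213522425793422009200 + 913026044659679791692506328657456078205279680 + 902409462745032352254221371347485658691264800 + 892036940184744624067391240642342145372974400 + 881900156773554344248443612907770075539190600 + 871991166248008789818685819504311984802795200 + 862302375511919803265144865954264073860541920 + 852826525231569036196297120174546886235700800 + 843556671696443285802859107998736593994008400 + 834486169850244970901753096084771684381169600 + 825608657405029598870883382296635815398391200 + 816918039958660866251189873009302806815250240 + 808408477042424815561073311832122569244258050 + 800074369031678167977969463256533676777822400 + 791910344857885533610847325876364965790293600 + 783911250465381639331949878140240067145947200 + 776072137960727822938630379358837666474487728 + 768388255406661210830327108276076897499492800 + 760855037216399826410421940547880065171066400 + 753468095107502740717116873163920064538337600 + 746223209577622906671759980152728525456238200 + 739116321867359831370124170817940634737607360 + 732143526378045115979839980527205345730648800 + 725301063514698899942645214354053893901390400 = 407803411561467610627345644909292652957222682335, so H_107 = 407803411561467610627345644909292652957222682335/77607213796072782293863037935883766647448772800; reducing by gcd(407803411561467610627345644909292652957222682335, 77607213796072782293863037935883766647448772800) = 5 gives 81560682312293522125469128981858530591444536467/15521442759214556458772607587176753329489754560 ≈ 5.25471. (The PNT-adjacent estimate ln(107) + γ ≈ 5.25004 matches within O(1/n).)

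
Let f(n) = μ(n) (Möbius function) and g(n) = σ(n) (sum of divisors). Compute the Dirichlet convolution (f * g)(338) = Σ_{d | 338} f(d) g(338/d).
(μ * σ)(338) = 338

Divisors of 338: [1, 2, 13, 26, 169, 338]. For each d | 338:
  d = 1: μ(1) · σ(338/1) = 1 · 549 = 549
  d = 2: μ(2) · σ(338/2) = -1 · 183 = -183
  d = 13: μ(13) · σ(338/13) = -1 · 42 = -42
  d = 26: μ(26) · σ(338/26) = 1 · 14 = 14
  d = 169: μ(169) · σ(338/169) = 0 · 3 = 0
  d = 338: μ(338) · σ(338/338) = 0 · 1 = 0
Summing: (μ * σ)(338) = 549 + -183 + -42 + 14 + 0 + 0 = 338.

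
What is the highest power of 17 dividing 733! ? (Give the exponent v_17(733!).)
v_17(733!) = 45

Legendre's formula: v_p(n!) = Σ_{k ≥ 1} ⌊n / p^k⌋. For p = 17, n = 733, the terms are:
  ⌊733/17^1⌋ = ⌊733/17⌋ = 43
  ⌊733/17^2⌋ = ⌊733/289⌋ = 2
(the next term ⌊733/17^3⌋ = 0, terminating the sum). Summing: v_17(733!) = 43 + 2 = 45.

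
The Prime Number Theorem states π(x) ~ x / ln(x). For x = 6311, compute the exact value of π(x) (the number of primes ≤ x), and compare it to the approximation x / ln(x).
π(6311) = 821;  x/ln(x) ≈ 721.25;  relative error ≈ 12.15%.

Directly count primes up to 6311: π(6311) = 821. The PNT approximation gives 6311/ln(6311) ≈ 6311/8.75005 ≈ 721.25. Relative error (π(x) − x/ln(x)) / π(x) ≈ 12.15%; the approximation is known to undercount slightly (Li(x) is a better estimate).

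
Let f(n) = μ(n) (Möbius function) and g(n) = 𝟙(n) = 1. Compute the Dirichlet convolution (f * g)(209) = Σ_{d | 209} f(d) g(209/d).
(μ * 𝟙)(209) = 0

Divisors of 209: [1, 11, 19, 209]. For each d | 209:
  d = 1: μ(1) · 𝟙(209/1) = 1 · 1 = 1
  d = 11: μ(11) · 𝟙(209/11) = -1 · 1 = -1
  d = 19: μ(19) · 𝟙(209/19) = -1 · 1 = -1
  d = 209: μ(209) · 𝟙(209/209) = 1 · 1 = 1
Summing: (μ * 𝟙)(209) = 1 + -1 + -1 + 1 = 0.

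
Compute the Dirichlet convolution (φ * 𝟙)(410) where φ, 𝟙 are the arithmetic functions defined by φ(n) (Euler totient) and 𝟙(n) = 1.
(φ * 𝟙)(410) = 410

Divisors of 410: [1, 2, 5, 10, 41, 82, 205, 410]. For each d | 410:
  d = 1: φ(1) · 𝟙(410/1) = 1 · 1 = 1
  d = 2: φ(2) · 𝟙(410/2) = 1 · 1 = 1
  d = 5: φ(5) · 𝟙(410/5) = 4 · 1 = 4
  d = 10: φ(10) · 𝟙(410/10) = 4 · 1 = 4
  d = 41: φ(41) · 𝟙(410/41) = 40 · 1 = 40
  d = 82: φ(82) · 𝟙(410/82) = 40 · 1 = 40
  d = 205: φ(205) · 𝟙(410/205) = 160 · 1 = 160
  d = 410: φ(410) · 𝟙(410/410) = 160 · 1 = 160
Summing: (φ * 𝟙)(410) = 1 + 1 + 4 + 4 + 40 + 40 + 160 + 160 = 410.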